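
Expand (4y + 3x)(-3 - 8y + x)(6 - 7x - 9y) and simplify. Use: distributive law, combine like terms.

(4y + 3x)(-3 - 8y + x)(6 - 7x - 9y)
= (-12y - 32y² + 4xy - 9x - 24xy + 3x²)(6 - 7x - 9y)    [distributive law]
= (-12y - 32y² - 20xy - 9x + 3x²)(6 - 7x - 9y)    [combine like terms]
= -72y + 84xy + 108y² - 192y² + 224xy² + 288y³ - 120xy + 140x²y + 180xy² - 54x + 63x² + 81xy + 18x² - 21x³ - 27x²y    [distributive law]
= -72y + 45xy - 84y² + 404xy² + 288y³ + 113x²y - 54x + 81x² - 21x³    [combine like terms]

-72y + 45xy - 84y² + 404xy² + 288y³ + 113x²y - 54x + 81x² - 21x³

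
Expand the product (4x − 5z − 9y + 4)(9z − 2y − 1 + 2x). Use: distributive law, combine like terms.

(4x − 5z − 9y + 4)(9z − 2y − 1 + 2x)
= 36xz − 8xy − 4x + 8x^2 − 45z^2 + 10yz + 5z − 10xz − 81yz + 18y^2 + 9y − 18xy + 36z − 8y − 4 + 8x    [distributive law]
= 26xz − 26xy + 4x + 8x^2 − 45z^2 − 71yz + 41z + 18y^2 + y − 4    [combine like terms]

26xz − 26xy + 4x + 8x^2 − 45z^2 − 71yz + 41z + 18y^2 + y − 4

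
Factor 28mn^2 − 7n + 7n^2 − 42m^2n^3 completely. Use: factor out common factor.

28mn^2 − 7n + 7n^2 − 42m^2n^3
= 7(4mn^2 − n + n^2 − 6m^2n^3)    [factor out 7]
= 7n(4mn − 1 + n − 6m^2n^2)    [factor out n]

7n(4mn − 1 + n − 6m^2n^2)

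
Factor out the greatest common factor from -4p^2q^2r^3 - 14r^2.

2r^2(-2p^2q^2r - 7)

-4p^2q^2r^3 - 14r^2
= 2(-2p^2q^2r^3 - 7r^2)    [factor out 2]
= 2r^2(-2p^2q^2r - 7)    [factor out r^2]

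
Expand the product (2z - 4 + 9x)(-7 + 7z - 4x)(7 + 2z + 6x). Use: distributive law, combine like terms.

-238z + 14z^2 + 39xz + 28z^3 + 194xz^2 + 258x^2z + 196 - 161x - 534x^2 - 216x^3

(2z - 4 + 9x)(-7 + 7z - 4x)(7 + 2z + 6x)
= (-14z + 14z^2 - 8xz + 28 - 28z + 16x - 63x + 63xz - 36x^2)(7 + 2z + 6x)    [distributive law]
= (-42z + 14z^2 + 55xz + 28 - 47x - 36x^2)(7 + 2z + 6x)    [combine like terms]
= -294z - 84z^2 - 252xz + 98z^2 + 28z^3 + 84xz^2 + 385xz + 110xz^2 + 330x^2z + 196 + 56z + 168x - 329x - 94xz - 282x^2 - 252x^2 - 72x^2z - 216x^3    [distributive law]
= -238z + 14z^2 + 39xz + 28z^3 + 194xz^2 + 258x^2z + 196 - 161x - 534x^2 - 216x^3    [combine like terms]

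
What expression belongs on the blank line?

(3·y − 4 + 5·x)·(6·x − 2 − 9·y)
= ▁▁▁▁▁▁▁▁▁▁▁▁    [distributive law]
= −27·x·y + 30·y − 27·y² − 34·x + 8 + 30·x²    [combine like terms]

By distributive law:

18·x·y − 6·y − 27·y² − 24·x + 8 + 36·y + 30·x² − 10·x − 45·x·y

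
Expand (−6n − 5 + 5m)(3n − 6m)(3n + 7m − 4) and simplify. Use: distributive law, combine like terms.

(−6n − 5 + 5m)(3n − 6m)(3n + 7m − 4)
= (−18n² + 36mn − 15n + 30m + 15mn − 30m²)(3n + 7m − 4)    [distributive law]
= (−18n² + 51mn − 15n + 30m − 30m²)(3n + 7m − 4)    [combine like terms]
= −54n³ − 126mn² + 72n² + 153mn² + 357m²n − 204mn − 45n² − 105mn + 60n + 90mn + 210m² − 120m − 90m²n − 210m³ + 120m²    [distributive law]
= −54n³ + 27mn² + 27n² + 267m²n − 219mn + 60n + 330m² − 120m − 210m³    [combine like terms]

−54n³ + 27mn² + 27n² + 267m²n − 219mn + 60n + 330m² − 120m − 210m³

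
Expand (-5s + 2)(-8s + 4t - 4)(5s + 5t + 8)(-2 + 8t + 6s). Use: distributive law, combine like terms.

(-5s + 2)(-8s + 4t - 4)(5s + 5t + 8)(-2 + 8t + 6s)
= (40s² - 20st + 20s - 16s + 8t - 8)(5s + 5t + 8)(-2 + 8t + 6s)    [distributive law]
= (40s² - 20st + 4s + 8t - 8)(5s + 5t + 8)(-2 + 8t + 6s)    [combine like terms]
= (200s³ + 200s²t + 320s² - 100s²t - 100st² - 160st + 20s² + 20st + 32s + 40st + 40t² + 64t - 40s - 40t - 64)(-2 + 8t + 6s)    [distributive law]
= (200s³ + 100s²t + 340s² - 100st² - 100st - 8s + 40t² + 24t - 64)(-2 + 8t + 6s)    [combine like terms]
= -400s³ + 1600s³t + 1200s⁴ - 200s²t + 800s²t² + 600s³t - 680s² + 2720s²t + 2040s³ + 200st² - 800st³ - 600s²t² + 200st - 800st² - 600s²t + 16s - 64st - 48s² - 80t² + 320t³ + 240st² - 48t + 192t² + 144st + 128 - 512t - 384s    [distributive law]
= 1640s³ + 2200s³t + 1200s⁴ + 1920s²t + 200s²t² - 728s² - 360st² - 800st³ + 280st - 368s + 112t² + 320t³ - 560t + 128    [combine like terms]

1640s³ + 2200s³t + 1200s⁴ + 1920s²t + 200s²t² - 728s² - 360st² - 800st³ + 280st - 368s + 112t² + 320t³ - 560t + 128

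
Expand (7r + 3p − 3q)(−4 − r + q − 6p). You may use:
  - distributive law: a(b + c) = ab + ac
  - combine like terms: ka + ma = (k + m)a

(7r + 3p − 3q)(−4 − r + q − 6p)
= −28r − 7r² + 7qr − 42pr − 12p − 3pr + 3pq − 18p² + 12q + 3qr − 3q² + 18pq    [distributive law]
= −28r − 7r² + 10qr − 45pr − 12p + 21pq − 18p² + 12q − 3q²    [combine like terms]

−28r − 7r² + 10qr − 45pr − 12p + 21pq − 18p² + 12q − 3q²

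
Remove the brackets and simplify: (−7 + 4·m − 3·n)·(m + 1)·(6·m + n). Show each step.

−18·m² − 21·m·n − 42·m − 7·n + 24·m³ − 14·m²·n − 3·m·n² − 3·n²

(−7 + 4·m − 3·n)·(m + 1)·(6·m + n)
= (−7·m − 7 + 4·m² + 4·m − 3·m·n − 3·n)·(6·m + n)    [distributive law]
= (−3·m − 7 + 4·m² − 3·m·n − 3·n)·(6·m + n)    [combine like terms]
= −18·m² − 3·m·n − 42·m − 7·n + 24·m³ + 4·m²·n − 18·m²·n − 3·m·n² − 18·m·n − 3·n²    [distributive law]
= −18·m² − 21·m·n − 42·m − 7·n + 24·m³ − 14·m²·n − 3·m·n² − 3·n²    [combine like terms]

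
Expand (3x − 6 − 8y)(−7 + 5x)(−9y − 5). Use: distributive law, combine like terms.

(3x − 6 − 8y)(−7 + 5x)(−9y − 5)
= (−21x + 15x^2 + 42 − 30x + 56y − 40xy)(−9y − 5)    [distributive law]
= (−51x + 15x^2 + 42 + 56y − 40xy)(−9y − 5)    [combine like terms]
= 459xy + 255x − 135x^2y − 75x^2 − 378y − 210 − 504y^2 − 280y + 360xy^2 + 200xy    [distributive law]
= 659xy + 255x − 135x^2y − 75x^2 − 658y − 210 − 504y^2 + 360xy^2    [combine like terms]

659xy + 255x − 135x^2y − 75x^2 − 658y − 210 − 504y^2 + 360xy^2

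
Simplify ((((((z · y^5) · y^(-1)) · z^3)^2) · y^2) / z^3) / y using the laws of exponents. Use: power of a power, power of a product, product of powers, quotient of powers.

((((((z · y^5) · y^(-1)) · z^3)^2) · y^2) / z^3) / y
= ((((((z · y^5) · y^(-1))^2) · ((z^3)^2)) · y^2) / z^3) / y    [power of a product]
= ((((((z · y^5)^2) · ((y^(-1))^2)) · ((z^3)^2)) · y^2) / z^3) / y    [power of a product]
= ((((((z^2) · ((y^5)^2)) · ((y^(-1))^2)) · ((z^3)^2)) · y^2) / z^3) / y    [power of a product]
= (((((z^2 · y^10) · ((y^(-1))^2)) · ((z^3)^2)) · y^2) / z^3) / y    [power of a power]
= (((((z^2 · y^10) · y^(-2)) · ((z^3)^2)) · y^2) / z^3) / y    [power of a power]
= (((((z^2 · y^10) · y^(-2)) · z^6) · y^2) / z^3) / y    [power of a power]
= y^9z^5    [quotient of powers; product of powers]

y^9z^5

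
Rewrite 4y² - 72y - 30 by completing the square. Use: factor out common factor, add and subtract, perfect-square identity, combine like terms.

4(y - 9)² - 354

4y² - 72y - 30
= 4(y² - 18y) - 30    [factor out 4 from the y-terms]
= 4(y² - 18y + 81 - 81) - 30    [add and subtract 81 inside the bracket]
= 4(y - 9)² - 324 - 30    [perfect-square identity]
= 4(y - 9)² - 354    [combine constants]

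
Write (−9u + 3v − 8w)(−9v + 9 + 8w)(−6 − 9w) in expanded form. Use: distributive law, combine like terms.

(−9u + 3v − 8w)(−9v + 9 + 8w)(−6 − 9w)
= (81uv − 81u − 72uw − 27v² + 27v + 24vw + 72vw − 72w − 64w²)(−6 − 9w)    [distributive law]
= (81uv − 81u − 72uw − 27v² + 27v + 96vw − 72w − 64w²)(−6 − 9w)    [combine like terms]
= −486uv − 729uvw + 486u + 729uw + 432uw + 648uw² + 162v² + 243v²w − 162v − 243vw − 576vw − 864vw² + 432w + 648w² + 384w² + 576w³    [distributive law]
= −486uv − 729uvw + 486u + 1161uw + 648uw² + 162v² + 243v²w − 162v − 819vw − 864vw² + 432w + 1032w² + 576w³    [combine like terms]

−486uv − 729uvw + 486u + 1161uw + 648uw² + 162v² + 243v²w − 162v − 819vw − 864vw² + 432w + 1032w² + 576w³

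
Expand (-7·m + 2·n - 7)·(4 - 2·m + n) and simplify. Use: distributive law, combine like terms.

(-7·m + 2·n - 7)·(4 - 2·m + n)
= -28·m + 14·m² - 7·m·n + 8·n - 4·m·n + 2·n² - 28 + 14·m - 7·n    [distributive law]
= -14·m + 14·m² - 11·m·n + n + 2·n² - 28    [combine like terms]

-14·m + 14·m² - 11·m·n + n + 2·n² - 28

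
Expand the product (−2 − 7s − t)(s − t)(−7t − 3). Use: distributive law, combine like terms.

−4st + 6s − 17t^2 − 6t + 49s^2t + 21s^2 − 42st^2 − 7t^3

(−2 − 7s − t)(s − t)(−7t − 3)
= (−2s + 2t − 7s^2 + 7st − st + t^2)(−7t − 3)    [distributive law]
= (−2s + 2t − 7s^2 + 6st + t^2)(−7t − 3)    [combine like terms]
= 14st + 6s − 14t^2 − 6t + 49s^2t + 21s^2 − 42st^2 − 18st − 7t^3 − 3t^2    [distributive law]
= −4st + 6s − 17t^2 − 6t + 49s^2t + 21s^2 − 42st^2 − 7t^3    [combine like terms]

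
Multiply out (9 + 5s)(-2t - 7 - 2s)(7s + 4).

-166st - 72t - 653s - 252 - 411s^2 - 70s^2t - 70s^3

(9 + 5s)(-2t - 7 - 2s)(7s + 4)
= (-18t - 63 - 18s - 10st - 35s - 10s^2)(7s + 4)    [distributive law]
= (-18t - 63 - 53s - 10st - 10s^2)(7s + 4)    [combine like terms]
= -126st - 72t - 441s - 252 - 371s^2 - 212s - 70s^2t - 40st - 70s^3 - 40s^2    [distributive law]
= -166st - 72t - 653s - 252 - 411s^2 - 70s^2t - 70s^3    [combine like terms]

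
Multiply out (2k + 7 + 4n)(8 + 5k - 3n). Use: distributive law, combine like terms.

(2k + 7 + 4n)(8 + 5k - 3n)
= 16k + 10k² - 6kn + 56 + 35k - 21n + 32n + 20kn - 12n²    [distributive law]
= 51k + 10k² + 14kn + 56 + 11n - 12n²    [combine like terms]

51k + 10k² + 14kn + 56 + 11n - 12n²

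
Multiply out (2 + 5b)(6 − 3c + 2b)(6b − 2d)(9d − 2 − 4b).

880bd − 144b − 696b² − 216d² + 48d − 432bcd + 72bc + 324b²c + 108cd² − 24cd + 2148b²d − 936b³ − 612bd² − 930b²cd + 360b³c + 270bcd² + 620b³d − 240b⁴ − 180b²d²

(2 + 5b)(6 − 3c + 2b)(6b − 2d)(9d − 2 − 4b)
= (12 − 6c + 4b + 30b − 15bc + 10b²)(6b − 2d)(9d − 2 − 4b)    [distributive law]
= (12 − 6c + 34b − 15bc + 10b²)(6b − 2d)(9d − 2 − 4b)    [combine like terms]
= (72b − 24d − 36bc + 12cd + 204b² − 68bd − 90b²c + 30bcd + 60b³ − 20b²d)(9d − 2 − 4b)    [distributive law]
= 648bd − 144b − 288b² − 216d² + 48d + 96bd − 324bcd + 72bc + 144b²c + 108cd² − 24cd − 48bcd + 1836b²d − 408b² − 816b³ − 612bd² + 136bd + 272b²d − 810b²cd + 180b²c + 360b³c + 270bcd² − 60bcd − 120b²cd + 540b³d − 120b³ − 240b⁴ − 180b²d² + 40b²d + 80b³d    [distributive law]
= 880bd − 144b − 696b² − 216d² + 48d − 432bcd + 72bc + 324b²c + 108cd² − 24cd + 2148b²d − 936b³ − 612bd² − 930b²cd + 360b³c + 270bcd² + 620b³d − 240b⁴ − 180b²d²    [combine like terms]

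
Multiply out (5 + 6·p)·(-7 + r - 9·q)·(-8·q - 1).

(5 + 6·p)·(-7 + r - 9·q)·(-8·q - 1)
= (-35 + 5·r - 45·q - 42·p + 6·p·r - 54·p·q)·(-8·q - 1)    [distributive law]
= 280·q + 35 - 40·q·r - 5·r + 360·q^2 + 45·q + 336·p·q + 42·p - 48·p·q·r - 6·p·r + 432·p·q^2 + 54·p·q    [distributive law]
= 325·q + 35 - 40·q·r - 5·r + 360·q^2 + 390·p·q + 42·p - 48·p·q·r - 6·p·r + 432·p·q^2    [combine like terms]

325·q + 35 - 40·q·r - 5·r + 360·q^2 + 390·p·q + 42·p - 48·p·q·r - 6·p·r + 432·p·q^2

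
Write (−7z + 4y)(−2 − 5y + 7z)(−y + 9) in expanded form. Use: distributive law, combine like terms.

553yz + 126z − 63y²z + 49yz² − 441z² − 172y² − 72y + 20y³

(−7z + 4y)(−2 − 5y + 7z)(−y + 9)
= (14z + 35yz − 49z² − 8y − 20y² + 28yz)(−y + 9)    [distributive law]
= (14z + 63yz − 49z² − 8y − 20y²)(−y + 9)    [combine like terms]
= −14yz + 126z − 63y²z + 567yz + 49yz² − 441z² + 8y² − 72y + 20y³ − 180y²    [distributive law]
= 553yz + 126z − 63y²z + 49yz² − 441z² − 172y² − 72y + 20y³    [combine like terms]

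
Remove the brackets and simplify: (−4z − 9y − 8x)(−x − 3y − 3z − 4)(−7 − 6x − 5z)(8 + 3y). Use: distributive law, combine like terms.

(−4z − 9y − 8x)(−x − 3y − 3z − 4)(−7 − 6x − 5z)(8 + 3y)
= (4xz + 12yz + 12z^2 + 16z + 9xy + 27y^2 + 27yz + 36y + 8x^2 + 24xy + 24xz + 32x)(−7 − 6x − 5z)(8 + 3y)    [distributive law]
= (28xz + 39yz + 12z^2 + 16z + 33xy + 27y^2 + 36y + 8x^2 + 32x)(−7 − 6x − 5z)(8 + 3y)    [combine like terms]
= (−196xz − 168x^2z − 140xz^2 − 273yz − 234xyz − 195yz^2 − 84z^2 − 72xz^2 − 60z^3 − 112z − 96xz − 80z^2 − 231xy − 198x^2y − 165xyz − 189y^2 − 162xy^2 − 135y^2z − 252y − 216xy − 180yz − 56x^2 − 48x^3 − 40x^2z − 224x − 192x^2 − 160xz)(8 + 3y)    [distributive law]
= (−452xz − 208x^2z − 212xz^2 − 453yz − 399xyz − 195yz^2 − 164z^2 − 60z^3 − 112z − 447xy − 198x^2y − 189y^2 − 162xy^2 − 135y^2z − 252y − 248x^2 − 48x^3 − 224x)(8 + 3y)    [combine like terms]
= −3616xz − 1356xyz − 1664x^2z − 624x^2yz − 1696xz^2 − 636xyz^2 − 3624yz − 1359y^2z − 3192xyz − 1197xy^2z − 1560yz^2 − 585y^2z^2 − 1312z^2 − 492yz^2 − 480z^3 − 180yz^3 − 896z − 336yz − 3576xy − 1341xy^2 − 1584x^2y − 594x^2y^2 − 1512y^2 − 567y^3 − 1296xy^2 − 486xy^3 − 1080y^2z − 405y^3z − 2016y − 756y^2 − 1984x^2 − 744x^2y − 384x^3 − 144x^3y − 1792x − 672xy    [distributive law]
= −3616xz − 4548xyz − 1664x^2z − 624x^2yz − 1696xz^2 − 636xyz^2 − 3960yz − 2439y^2z − 1197xy^2z − 2052yz^2 − 585y^2z^2 − 1312z^2 − 480z^3 − 180yz^3 − 896z − 4248xy − 2637xy^2 − 2328x^2y − 594x^2y^2 − 2268y^2 − 567y^3 − 486xy^3 − 405y^3z − 2016y − 1984x^2 − 384x^3 − 144x^3y − 1792x    [combine like terms]

−3616xz − 4548xyz − 1664x^2z − 624x^2yz − 1696xz^2 − 636xyz^2 − 3960yz − 2439y^2z − 1197xy^2z − 2052yz^2 − 585y^2z^2 − 1312z^2 − 480z^3 − 180yz^3 − 896z − 4248xy − 2637xy^2 − 2328x^2y − 594x^2y^2 − 2268y^2 − 567y^3 − 486xy^3 − 405y^3z − 2016y − 1984x^2 − 384x^3 − 144x^3y − 1792x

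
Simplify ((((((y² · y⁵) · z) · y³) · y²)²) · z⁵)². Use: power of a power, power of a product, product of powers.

((((((y² · y⁵) · z) · y³) · y²)²) · z⁵)²
= ((((((y² · y⁵) · z) · y³) · y²)²)²) · ((z⁵)²)    [power of a product]
= (((((y² · y⁵) · z) · y³) · y²)⁴) · ((z⁵)²)    [power of a power]
= (((((y² · y⁵) · z) · y³)⁴) · ((y²)⁴)) · ((z⁵)²)    [power of a product]
= (((((y² · y⁵) · z)⁴) · ((y³)⁴)) · ((y²)⁴)) · ((z⁵)²)    [power of a product]
= (((((y² · y⁵)⁴) · (z⁴)) · ((y³)⁴)) · ((y²)⁴)) · ((z⁵)²)    [power of a product]
= ((((((y²)⁴) · ((y⁵)⁴)) · (z⁴)) · ((y³)⁴)) · ((y²)⁴)) · ((z⁵)²)    [power of a product]
= ((((y⁸ · ((y⁵)⁴)) · (z⁴)) · ((y³)⁴)) · ((y²)⁴)) · ((z⁵)²)    [power of a power]
= ((((y⁸ · y²⁰) · (z⁴)) · ((y³)⁴)) · ((y²)⁴)) · ((z⁵)²)    [power of a power]
= (((y²⁸ · (z⁴)) · ((y³)⁴)) · ((y²)⁴)) · ((z⁵)²)    [product of powers]
= (((y²⁸ · z⁴) · y¹²) · ((y²)⁴)) · ((z⁵)²)    [power of a power]
= (((y²⁸ · z⁴) · y¹²) · y⁸) · ((z⁵)²)    [power of a power]
= (((y²⁸ · z⁴) · y¹²) · y⁸) · z¹⁰    [power of a power]
= y⁴⁸·z¹⁴    [product of powers]

y⁴⁸·z¹⁴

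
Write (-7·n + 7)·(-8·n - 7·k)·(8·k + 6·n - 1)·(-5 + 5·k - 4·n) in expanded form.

(-7·n + 7)·(-8·n - 7·k)·(8·k + 6·n - 1)·(-5 + 5·k - 4·n)
= (56·n² + 49·k·n - 56·n - 49·k)·(8·k + 6·n - 1)·(-5 + 5·k - 4·n)    [distributive law]
= (448·k·n² + 336·n³ - 56·n² + 392·k²·n + 294·k·n² - 49·k·n - 448·k·n - 336·n² + 56·n - 392·k² - 294·k·n + 49·k)·(-5 + 5·k - 4·n)    [distributive law]
= (742·k·n² + 336·n³ - 392·n² + 392·k²·n - 791·k·n + 56·n - 392·k² + 49·k)·(-5 + 5·k - 4·n)    [combine like terms]
= -3710·k·n² + 3710·k²·n² - 2968·k·n³ - 1680·n³ + 1680·k·n³ - 1344·n⁴ + 1960·n² - 1960·k·n² + 1568·n³ - 1960·k²·n + 1960·k³·n - 1568·k²·n² + 3955·k·n - 3955·k²·n + 3164·k·n² - 280·n + 280·k·n - 224·n² + 1960·k² - 1960·k³ + 1568·k²·n - 245·k + 245·k² - 196·k·n    [distributive law]
= -2506·k·n² + 2142·k²·n² - 1288·k·n³ - 112·n³ - 1344·n⁴ + 1736·n² - 4347·k²·n + 1960·k³·n + 4039·k·n - 280·n + 2205·k² - 1960·k³ - 245·k    [combine like terms]

-2506·k·n² + 2142·k²·n² - 1288·k·n³ - 112·n³ - 1344·n⁴ + 1736·n² - 4347·k²·n + 1960·k³·n + 4039·k·n - 280·n + 2205·k² - 1960·k³ - 245·k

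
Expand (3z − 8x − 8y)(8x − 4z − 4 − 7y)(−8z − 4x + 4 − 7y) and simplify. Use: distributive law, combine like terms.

(3z − 8x − 8y)(8x − 4z − 4 − 7y)(−8z − 4x + 4 − 7y)
= (24xz − 12z^2 − 12z − 21yz − 64x^2 + 32xz + 32x + 56xy − 64xy + 32yz + 32y + 56y^2)(−8z − 4x + 4 − 7y)    [distributive law]
= (56xz − 12z^2 − 12z + 11yz − 64x^2 + 32x − 8xy + 32y + 56y^2)(−8z − 4x + 4 − 7y)    [combine like terms]
= −448xz^2 − 224x^2z + 224xz − 392xyz + 96z^3 + 48xz^2 − 48z^2 + 84yz^2 + 96z^2 + 48xz − 48z + 84yz − 88yz^2 − 44xyz + 44yz − 77y^2z + 512x^2z + 256x^3 − 256x^2 + 448x^2y − 256xz − 128x^2 + 128x − 224xy + 64xyz + 32x^2y − 32xy + 56xy^2 − 256yz − 128xy + 128y − 224y^2 − 448y^2z − 224xy^2 + 224y^2 − 392y^3    [distributive law]
= −400xz^2 + 288x^2z + 16xz − 372xyz + 96z^3 + 48z^2 − 4yz^2 − 48z − 128yz − 525y^2z + 256x^3 − 384x^2 + 480x^2y + 128x − 384xy − 168xy^2 + 128y − 392y^3    [combine like terms]

−400xz^2 + 288x^2z + 16xz − 372xyz + 96z^3 + 48z^2 − 4yz^2 − 48z − 128yz − 525y^2z + 256x^3 − 384x^2 + 480x^2y + 128x − 384xy − 168xy^2 + 128y − 392y^3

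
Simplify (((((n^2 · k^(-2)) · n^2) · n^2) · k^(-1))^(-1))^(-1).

k^(-3)n^6

(((((n^2 · k^(-2)) · n^2) · n^2) · k^(-1))^(-1))^(-1)
= ((((n^2 · k^(-2)) · n^2) · n^2) · k^(-1))^1    [power of a power]
= ((((n^2 · k^(-2)) · n^2) · n^2)^1) · ((k^(-1))^1)    [power of a product]
= ((((n^2 · k^(-2)) · n^2)^1) · ((n^2)^1)) · ((k^(-1))^1)    [power of a product]
= ((((n^2 · k^(-2))^1) · ((n^2)^1)) · ((n^2)^1)) · ((k^(-1))^1)    [power of a product]
= (((((n^2)^1) · ((k^(-2))^1)) · ((n^2)^1)) · ((n^2)^1)) · ((k^(-1))^1)    [power of a product]
= (((n^2 · ((k^(-2))^1)) · ((n^2)^1)) · ((n^2)^1)) · ((k^(-1))^1)    [power of a power]
= (((n^2 · k^(-2)) · ((n^2)^1)) · ((n^2)^1)) · ((k^(-1))^1)    [power of a power]
= (((n^2 · k^(-2)) · n^2) · ((n^2)^1)) · ((k^(-1))^1)    [power of a power]
= (((n^2 · k^(-2)) · n^2) · n^2) · ((k^(-1))^1)    [power of a power]
= (((n^2 · k^(-2)) · n^2) · n^2) · k^(-1)    [power of a power]
= k^(-3)n^6    [product of powers]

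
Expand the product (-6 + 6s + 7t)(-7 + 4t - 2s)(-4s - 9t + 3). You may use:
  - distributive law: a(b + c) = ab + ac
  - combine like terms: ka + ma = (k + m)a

-258s - 597t + 126 + 592st + 741t^2 + 84s^2 + 68s^2t - 202st^2 + 48s^3 - 252t^3

(-6 + 6s + 7t)(-7 + 4t - 2s)(-4s - 9t + 3)
= (42 - 24t + 12s - 42s + 24st - 12s^2 - 49t + 28t^2 - 14st)(-4s - 9t + 3)    [distributive law]
= (42 - 73t - 30s + 10st - 12s^2 + 28t^2)(-4s - 9t + 3)    [combine like terms]
= -168s - 378t + 126 + 292st + 657t^2 - 219t + 120s^2 + 270st - 90s - 40s^2t - 90st^2 + 30st + 48s^3 + 108s^2t - 36s^2 - 112st^2 - 252t^3 + 84t^2    [distributive law]
= -258s - 597t + 126 + 592st + 741t^2 + 84s^2 + 68s^2t - 202st^2 + 48s^3 - 252t^3    [combine like terms]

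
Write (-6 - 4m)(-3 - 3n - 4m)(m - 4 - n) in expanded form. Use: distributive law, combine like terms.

-126m - 72 - 90n - 66mn - 18n^2 - 28m^2 - 4m^2n - 12mn^2 + 16m^3

(-6 - 4m)(-3 - 3n - 4m)(m - 4 - n)
= (18 + 18n + 24m + 12m + 12mn + 16m^2)(m - 4 - n)    [distributive law]
= (18 + 18n + 36m + 12mn + 16m^2)(m - 4 - n)    [combine like terms]
= 18m - 72 - 18n + 18mn - 72n - 18n^2 + 36m^2 - 144m - 36mn + 12m^2n - 48mn - 12mn^2 + 16m^3 - 64m^2 - 16m^2n    [distributive law]
= -126m - 72 - 90n - 66mn - 18n^2 - 28m^2 - 4m^2n - 12mn^2 + 16m^3    [combine like terms]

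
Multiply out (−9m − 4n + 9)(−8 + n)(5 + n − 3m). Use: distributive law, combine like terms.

576m − 96mn − 216m² + 3mn² + 27m²n + 133n + 21n² − 4n³ − 360

(−9m − 4n + 9)(−8 + n)(5 + n − 3m)
= (72m − 9mn + 32n − 4n² − 72 + 9n)(5 + n − 3m)    [distributive law]
= (72m − 9mn + 41n − 4n² − 72)(5 + n − 3m)    [combine like terms]
= 360m + 72mn − 216m² − 45mn − 9mn² + 27m²n + 205n + 41n² − 123mn − 20n² − 4n³ + 12mn² − 360 − 72n + 216m    [distributive law]
= 576m − 96mn − 216m² + 3mn² + 27m²n + 133n + 21n² − 4n³ − 360    [combine like terms]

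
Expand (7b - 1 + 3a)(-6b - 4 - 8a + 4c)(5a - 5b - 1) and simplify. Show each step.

(7b - 1 + 3a)(-6b - 4 - 8a + 4c)(5a - 5b - 1)
= (-42b^2 - 28b - 56ab + 28bc + 6b + 4 + 8a - 4c - 18ab - 12a - 24a^2 + 12ac)(5a - 5b - 1)    [distributive law]
= (-42b^2 - 22b - 74ab + 28bc + 4 - 4a - 4c - 24a^2 + 12ac)(5a - 5b - 1)    [combine like terms]
= -210ab^2 + 210b^3 + 42b^2 - 110ab + 110b^2 + 22b - 370a^2b + 370ab^2 + 74ab + 140abc - 140b^2c - 28bc + 20a - 20b - 4 - 20a^2 + 20ab + 4a - 20ac + 20bc + 4c - 120a^3 + 120a^2b + 24a^2 + 60a^2c - 60abc - 12ac    [distributive law]
= 160ab^2 + 210b^3 + 152b^2 - 16ab + 2b - 250a^2b + 80abc - 140b^2c - 8bc + 24a - 4 + 4a^2 - 32ac + 4c - 120a^3 + 60a^2c    [combine like terms]

160ab^2 + 210b^3 + 152b^2 - 16ab + 2b - 250a^2b + 80abc - 140b^2c - 8bc + 24a - 4 + 4a^2 - 32ac + 4c - 120a^3 + 60a^2c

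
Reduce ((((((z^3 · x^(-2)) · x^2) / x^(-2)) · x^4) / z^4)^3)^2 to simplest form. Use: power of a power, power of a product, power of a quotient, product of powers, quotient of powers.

((((((z^3 · x^(-2)) · x^2) / x^(-2)) · x^4) / z^4)^3)^2
= (((((z^3 · x^(-2)) · x^2) / x^(-2)) · x^4) / z^4)^6    [power of a power]
= (((((z^3 · x^(-2)) · x^2) / x^(-2)) · x^4)^6) / ((z^4)^6)    [power of a quotient]
= (((((z^3 · x^(-2)) · x^2) / x^(-2))^6) · ((x^4)^6)) / ((z^4)^6)    [power of a product]
= (((((z^3 · x^(-2)) · x^2)^6) / ((x^(-2))^6)) · ((x^4)^6)) / ((z^4)^6)    [power of a quotient]
= (((((z^3 · x^(-2))^6) · ((x^2)^6)) / ((x^(-2))^6)) · ((x^4)^6)) / ((z^4)^6)    [power of a product]
= ((((((z^3)^6) · ((x^(-2))^6)) · ((x^2)^6)) / ((x^(-2))^6)) · ((x^4)^6)) / ((z^4)^6)    [power of a product]
= ((((z^18 · ((x^(-2))^6)) · ((x^2)^6)) / ((x^(-2))^6)) · ((x^4)^6)) / ((z^4)^6)    [power of a power]
= ((((z^18 · x^(-12)) · ((x^2)^6)) / ((x^(-2))^6)) · ((x^4)^6)) / ((z^4)^6)    [power of a power]
= ((((z^18 · x^(-12)) · x^12) / ((x^(-2))^6)) · ((x^4)^6)) / ((z^4)^6)    [power of a power]
= ((((z^18 · x^(-12)) · x^12) / x^(-12)) · ((x^4)^6)) / ((z^4)^6)    [power of a power]
= ((((z^18 · x^(-12)) · x^12) / x^(-12)) · x^24) / ((z^4)^6)    [power of a power]
= ((((z^18 · x^(-12)) · x^12) / x^(-12)) · x^24) / z^24    [power of a power]
= x^36·z^(-6)    [quotient of powers; product of powers]

x^36·z^(-6)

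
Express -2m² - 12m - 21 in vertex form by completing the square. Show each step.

-2(m + 3)² - 3

-2m² - 12m - 21
= -2(m² + 6m) - 21    [factor out -2 from the m-terms]
= -2(m² + 6m + 9 - 9) - 21    [add and subtract 9 inside the bracket]
= -2(m + 3)² + 18 - 21    [perfect-square identity]
= -2(m + 3)² - 3    [combine constants]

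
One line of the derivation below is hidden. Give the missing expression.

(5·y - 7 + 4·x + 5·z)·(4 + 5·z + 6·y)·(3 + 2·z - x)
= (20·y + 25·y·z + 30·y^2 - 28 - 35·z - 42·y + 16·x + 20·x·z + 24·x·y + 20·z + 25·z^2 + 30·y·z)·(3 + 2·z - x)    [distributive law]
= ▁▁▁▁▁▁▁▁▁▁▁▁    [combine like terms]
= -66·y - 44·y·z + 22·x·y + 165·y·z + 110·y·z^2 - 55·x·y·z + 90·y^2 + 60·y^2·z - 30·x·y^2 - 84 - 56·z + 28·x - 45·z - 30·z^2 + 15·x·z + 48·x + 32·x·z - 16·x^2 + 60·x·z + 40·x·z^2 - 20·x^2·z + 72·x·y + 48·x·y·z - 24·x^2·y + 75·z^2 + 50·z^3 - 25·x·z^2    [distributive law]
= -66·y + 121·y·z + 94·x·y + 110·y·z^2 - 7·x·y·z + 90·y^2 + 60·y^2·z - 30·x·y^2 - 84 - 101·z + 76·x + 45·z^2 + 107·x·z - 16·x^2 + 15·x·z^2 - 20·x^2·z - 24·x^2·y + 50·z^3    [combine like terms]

Applying combine like terms to the line above:

(-22·y + 55·y·z + 30·y^2 - 28 - 15·z + 16·x + 20·x·z + 24·x·y + 25·z^2)·(3 + 2·z - x)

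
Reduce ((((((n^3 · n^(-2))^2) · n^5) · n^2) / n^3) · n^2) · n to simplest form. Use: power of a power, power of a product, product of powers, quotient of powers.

((((((n^3 · n^(-2))^2) · n^5) · n^2) / n^3) · n^2) · n
= (((((((n^3)^2) · ((n^(-2))^2)) · n^5) · n^2) / n^3) · n^2) · n    [power of a product]
= (((((n^6 · ((n^(-2))^2)) · n^5) · n^2) / n^3) · n^2) · n    [power of a power]
= (((((n^6 · n^(-4)) · n^5) · n^2) / n^3) · n^2) · n    [power of a power]
= ((((n^2 · n^5) · n^2) / n^3) · n^2) · n    [product of powers]
= (((n^7 · n^2) / n^3) · n^2) · n    [product of powers]
= ((n^9 / n^3) · n^2) · n    [product of powers]
= (n^6 · n^2) · n    [quotient of powers]
= n^8 · n    [product of powers]
= n^9    [product of powers]

n^9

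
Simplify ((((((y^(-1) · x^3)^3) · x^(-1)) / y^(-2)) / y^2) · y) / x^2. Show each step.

((((((y^(-1) · x^3)^3) · x^(-1)) / y^(-2)) / y^2) · y) / x^2
= (((((((y^(-1))^3) · ((x^3)^3)) · x^(-1)) / y^(-2)) / y^2) · y) / x^2    [power of a product]
= (((((y^(-3) · ((x^3)^3)) · x^(-1)) / y^(-2)) / y^2) · y) / x^2    [power of a power]
= (((((y^(-3) · x^9) · x^(-1)) / y^(-2)) / y^2) · y) / x^2    [power of a power]
= x^6y^(-2)    [quotient of powers; product of powers]

x^6y^(-2)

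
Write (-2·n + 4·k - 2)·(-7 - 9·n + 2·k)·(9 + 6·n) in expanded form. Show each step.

372·n + 354·n^2 + 108·n^3 - 552·k·n - 240·k·n^2 - 288·k + 72·k^2 + 48·k^2·n + 126

(-2·n + 4·k - 2)·(-7 - 9·n + 2·k)·(9 + 6·n)
= (14·n + 18·n^2 - 4·k·n - 28·k - 36·k·n + 8·k^2 + 14 + 18·n - 4·k)·(9 + 6·n)    [distributive law]
= (32·n + 18·n^2 - 40·k·n - 32·k + 8·k^2 + 14)·(9 + 6·n)    [combine like terms]
= 288·n + 192·n^2 + 162·n^2 + 108·n^3 - 360·k·n - 240·k·n^2 - 288·k - 192·k·n + 72·k^2 + 48·k^2·n + 126 + 84·n    [distributive law]
= 372·n + 354·n^2 + 108·n^3 - 552·k·n - 240·k·n^2 - 288·k + 72·k^2 + 48·k^2·n + 126    [combine like terms]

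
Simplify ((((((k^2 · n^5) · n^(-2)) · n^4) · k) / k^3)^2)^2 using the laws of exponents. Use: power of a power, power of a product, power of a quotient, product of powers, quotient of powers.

((((((k^2 · n^5) · n^(-2)) · n^4) · k) / k^3)^2)^2
= (((((k^2 · n^5) · n^(-2)) · n^4) · k) / k^3)^4    [power of a power]
= (((((k^2 · n^5) · n^(-2)) · n^4) · k)^4) / ((k^3)^4)    [power of a quotient]
= (((((k^2 · n^5) · n^(-2)) · n^4)^4) · (k^4)) / ((k^3)^4)    [power of a product]
= (((((k^2 · n^5) · n^(-2))^4) · ((n^4)^4)) · (k^4)) / ((k^3)^4)    [power of a product]
= (((((k^2 · n^5)^4) · ((n^(-2))^4)) · ((n^4)^4)) · (k^4)) / ((k^3)^4)    [power of a product]
= ((((((k^2)^4) · ((n^5)^4)) · ((n^(-2))^4)) · ((n^4)^4)) · (k^4)) / ((k^3)^4)    [power of a product]
= ((((k^8 · ((n^5)^4)) · ((n^(-2))^4)) · ((n^4)^4)) · (k^4)) / ((k^3)^4)    [power of a power]
= ((((k^8 · n^20) · ((n^(-2))^4)) · ((n^4)^4)) · (k^4)) / ((k^3)^4)    [power of a power]
= ((((k^8 · n^20) · n^(-8)) · ((n^4)^4)) · (k^4)) / ((k^3)^4)    [power of a power]
= ((((k^8 · n^20) · n^(-8)) · n^16) · (k^4)) / ((k^3)^4)    [power of a power]
= ((((k^8 · n^20) · n^(-8)) · n^16) · k^4) / k^12    [power of a power]
= n^28    [quotient of powers; product of powers]

n^28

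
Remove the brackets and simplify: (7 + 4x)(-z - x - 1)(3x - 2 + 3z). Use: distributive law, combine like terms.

(7 + 4x)(-z - x - 1)(3x - 2 + 3z)
= (-7z - 7x - 7 - 4xz - 4x² - 4x)(3x - 2 + 3z)    [distributive law]
= (-7z - 11x - 7 - 4xz - 4x²)(3x - 2 + 3z)    [combine like terms]
= -21xz + 14z - 21z² - 33x² + 22x - 33xz - 21x + 14 - 21z - 12x²z + 8xz - 12xz² - 12x³ + 8x² - 12x²z    [distributive law]
= -46xz - 7z - 21z² - 25x² + x + 14 - 24x²z - 12xz² - 12x³    [combine like terms]

-46xz - 7z - 21z² - 25x² + x + 14 - 24x²z - 12xz² - 12x³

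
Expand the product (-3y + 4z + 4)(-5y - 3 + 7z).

15y^2 - 11y - 41yz + 16z + 28z^2 - 12

(-3y + 4z + 4)(-5y - 3 + 7z)
= 15y^2 + 9y - 21yz - 20yz - 12z + 28z^2 - 20y - 12 + 28z    [distributive law]
= 15y^2 - 11y - 41yz + 16z + 28z^2 - 12    [combine like terms]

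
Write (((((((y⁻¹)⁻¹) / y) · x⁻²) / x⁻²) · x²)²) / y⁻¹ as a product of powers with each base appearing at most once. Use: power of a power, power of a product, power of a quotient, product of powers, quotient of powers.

x⁴·y

(((((((y⁻¹)⁻¹) / y) · x⁻²) / x⁻²) · x²)²) / y⁻¹
= (((((((y⁻¹)⁻¹) / y) · x⁻²) / x⁻²)²) · ((x²)²)) / y⁻¹    [power of a product]
= (((((((y⁻¹)⁻¹) / y) · x⁻²)²) / ((x⁻²)²)) · ((x²)²)) / y⁻¹    [power of a quotient]
= (((((((y⁻¹)⁻¹) / y)²) · ((x⁻²)²)) / ((x⁻²)²)) · ((x²)²)) / y⁻¹    [power of a product]
= (((((((y⁻¹)⁻¹)²) / (y²)) · ((x⁻²)²)) / ((x⁻²)²)) · ((x²)²)) / y⁻¹    [power of a quotient]
= ((((((y⁻¹)⁻²) / (y²)) · ((x⁻²)²)) / ((x⁻²)²)) · ((x²)²)) / y⁻¹    [power of a power]
= ((((y² / (y²)) · ((x⁻²)²)) / ((x⁻²)²)) · ((x²)²)) / y⁻¹    [power of a power]
= (((y⁰ · ((x⁻²)²)) / ((x⁻²)²)) · ((x²)²)) / y⁻¹    [quotient of powers]
= (((y⁰ · x⁻⁴) / ((x⁻²)²)) · ((x²)²)) / y⁻¹    [power of a power]
= (((y⁰ · x⁻⁴) / x⁻⁴) · ((x²)²)) / y⁻¹    [power of a power]
= (((y⁰ · x⁻⁴) / x⁻⁴) · x⁴) / y⁻¹    [power of a power]
= x⁴·y    [quotient of powers; product of powers]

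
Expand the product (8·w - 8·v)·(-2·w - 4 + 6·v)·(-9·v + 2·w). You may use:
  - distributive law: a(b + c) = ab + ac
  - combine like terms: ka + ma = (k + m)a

(8·w - 8·v)·(-2·w - 4 + 6·v)·(-9·v + 2·w)
= (-16·w^2 - 32·w + 48·v·w + 16·v·w + 32·v - 48·v^2)·(-9·v + 2·w)    [distributive law]
= (-16·w^2 - 32·w + 64·v·w + 32·v - 48·v^2)·(-9·v + 2·w)    [combine like terms]
= 144·v·w^2 - 32·w^3 + 288·v·w - 64·w^2 - 576·v^2·w + 128·v·w^2 - 288·v^2 + 64·v·w + 432·v^3 - 96·v^2·w    [distributive law]
= 272·v·w^2 - 32·w^3 + 352·v·w - 64·w^2 - 672·v^2·w - 288·v^2 + 432·v^3    [combine like terms]

272·v·w^2 - 32·w^3 + 352·v·w - 64·w^2 - 672·v^2·w - 288·v^2 + 432·v^3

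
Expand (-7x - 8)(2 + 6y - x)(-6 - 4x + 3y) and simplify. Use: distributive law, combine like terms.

100x - 18x^2 + 426xy + 189x^2y - 126xy^2 - 28x^3 + 96 + 240y - 144y^2

(-7x - 8)(2 + 6y - x)(-6 - 4x + 3y)
= (-14x - 42xy + 7x^2 - 16 - 48y + 8x)(-6 - 4x + 3y)    [distributive law]
= (-6x - 42xy + 7x^2 - 16 - 48y)(-6 - 4x + 3y)    [combine like terms]
= 36x + 24x^2 - 18xy + 252xy + 168x^2y - 126xy^2 - 42x^2 - 28x^3 + 21x^2y + 96 + 64x - 48y + 288y + 192xy - 144y^2    [distributive law]
= 100x - 18x^2 + 426xy + 189x^2y - 126xy^2 - 28x^3 + 96 + 240y - 144y^2    [combine like terms]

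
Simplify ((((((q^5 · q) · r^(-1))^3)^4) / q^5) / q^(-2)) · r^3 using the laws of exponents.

q^69r^(-9)

((((((q^5 · q) · r^(-1))^3)^4) / q^5) / q^(-2)) · r^3
= (((((q^5 · q) · r^(-1))^12) / q^5) / q^(-2)) · r^3    [power of a power]
= (((((q^5 · q)^12) · ((r^(-1))^12)) / q^5) / q^(-2)) · r^3    [power of a product]
= ((((((q^5)^12) · (q^12)) · ((r^(-1))^12)) / q^5) / q^(-2)) · r^3    [power of a product]
= ((((q^60 · (q^12)) · ((r^(-1))^12)) / q^5) / q^(-2)) · r^3    [power of a power]
= (((q^72 · ((r^(-1))^12)) / q^5) / q^(-2)) · r^3    [product of powers]
= (((q^72 · r^(-12)) / q^5) / q^(-2)) · r^3    [power of a power]
= q^69r^(-9)    [quotient of powers; product of powers]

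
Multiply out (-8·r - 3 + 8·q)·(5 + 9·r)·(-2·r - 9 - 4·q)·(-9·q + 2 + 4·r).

(-8·r - 3 + 8·q)·(5 + 9·r)·(-2·r - 9 - 4·q)·(-9·q + 2 + 4·r)
= (-40·r - 72·r^2 - 15 - 27·r + 40·q + 72·q·r)·(-2·r - 9 - 4·q)·(-9·q + 2 + 4·r)    [distributive law]
= (-67·r - 72·r^2 - 15 + 40·q + 72·q·r)·(-2·r - 9 - 4·q)·(-9·q + 2 + 4·r)    [combine like terms]
= (134·r^2 + 603·r + 268·q·r + 144·r^3 + 648·r^2 + 288·q·r^2 + 30·r + 135 + 60·q - 80·q·r - 360·q - 160·q^2 - 144·q·r^2 - 648·q·r - 288·q^2·r)·(-9·q + 2 + 4·r)    [distributive law]
= (782·r^2 + 633·r - 460·q·r + 144·r^3 + 144·q·r^2 + 135 - 300·q - 160·q^2 - 288·q^2·r)·(-9·q + 2 + 4·r)    [combine like terms]
= -7038·q·r^2 + 1564·r^2 + 3128·r^3 - 5697·q·r + 1266·r + 2532·r^2 + 4140·q^2·r - 920·q·r - 1840·q·r^2 - 1296·q·r^3 + 288·r^3 + 576·r^4 - 1296·q^2·r^2 + 288·q·r^2 + 576·q·r^3 - 1215·q + 270 + 540·r + 2700·q^2 - 600·q - 1200·q·r + 1440·q^3 - 320·q^2 - 640·q^2·r + 2592·q^3·r - 576·q^2·r - 1152·q^2·r^2    [distributive law]
= -8590·q·r^2 + 4096·r^2 + 3416·r^3 - 7817·q·r + 1806·r + 2924·q^2·r - 720·q·r^3 + 576·r^4 - 2448·q^2·r^2 - 1815·q + 270 + 2380·q^2 + 1440·q^3 + 2592·q^3·r    [combine like terms]

-8590·q·r^2 + 4096·r^2 + 3416·r^3 - 7817·q·r + 1806·r + 2924·q^2·r - 720·q·r^3 + 576·r^4 - 2448·q^2·r^2 - 1815·q + 270 + 2380·q^2 + 1440·q^3 + 2592·q^3·r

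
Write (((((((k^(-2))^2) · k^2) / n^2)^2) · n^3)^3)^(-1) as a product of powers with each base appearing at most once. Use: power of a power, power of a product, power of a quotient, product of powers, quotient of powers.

(((((((k^(-2))^2) · k^2) / n^2)^2) · n^3)^3)^(-1)
= ((((((k^(-2))^2) · k^2) / n^2)^2) · n^3)^(-3)    [power of a power]
= ((((((k^(-2))^2) · k^2) / n^2)^2)^(-3)) · ((n^3)^(-3))    [power of a product]
= (((((k^(-2))^2) · k^2) / n^2)^(-6)) · ((n^3)^(-3))    [power of a power]
= (((((k^(-2))^2) · k^2)^(-6)) / ((n^2)^(-6))) · ((n^3)^(-3))    [power of a quotient]
= (((((k^(-2))^2)^(-6)) · ((k^2)^(-6))) / ((n^2)^(-6))) · ((n^3)^(-3))    [power of a product]
= ((((k^(-2))^(-12)) · ((k^2)^(-6))) / ((n^2)^(-6))) · ((n^3)^(-3))    [power of a power]
= ((k^24 · ((k^2)^(-6))) / ((n^2)^(-6))) · ((n^3)^(-3))    [power of a power]
= ((k^24 · k^(-12)) / ((n^2)^(-6))) · ((n^3)^(-3))    [power of a power]
= (k^12 / ((n^2)^(-6))) · ((n^3)^(-3))    [product of powers]
= (k^12 / n^(-12)) · ((n^3)^(-3))    [power of a power]
= (k^12 / n^(-12)) · n^(-9)    [power of a power]
= k^12n^3    [quotient of powers]

k^12n^3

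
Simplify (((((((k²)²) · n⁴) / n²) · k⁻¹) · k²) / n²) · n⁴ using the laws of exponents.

(((((((k²)²) · n⁴) / n²) · k⁻¹) · k²) / n²) · n⁴
= (((((k⁴ · n⁴) / n²) · k⁻¹) · k²) / n²) · n⁴    [power of a power]
= k⁵·n⁴    [quotient of powers; product of powers]

k⁵·n⁴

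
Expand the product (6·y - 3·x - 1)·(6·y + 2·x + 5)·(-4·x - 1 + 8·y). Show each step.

-192·x·y^2 + 156·y^2 + 288·y^3 - 24·x^2·y - 226·x·y - 64·y + 24·x^3 + 74·x^2 + 37·x + 5

(6·y - 3·x - 1)·(6·y + 2·x + 5)·(-4·x - 1 + 8·y)
= (36·y^2 + 12·x·y + 30·y - 18·x·y - 6·x^2 - 15·x - 6·y - 2·x - 5)·(-4·x - 1 + 8·y)    [distributive law]
= (36·y^2 - 6·x·y + 24·y - 6·x^2 - 17·x - 5)·(-4·x - 1 + 8·y)    [combine like terms]
= -144·x·y^2 - 36·y^2 + 288·y^3 + 24·x^2·y + 6·x·y - 48·x·y^2 - 96·x·y - 24·y + 192·y^2 + 24·x^3 + 6·x^2 - 48·x^2·y + 68·x^2 + 17·x - 136·x·y + 20·x + 5 - 40·y    [distributive law]
= -192·x·y^2 + 156·y^2 + 288·y^3 - 24·x^2·y - 226·x·y - 64·y + 24·x^3 + 74·x^2 + 37·x + 5    [combine like terms]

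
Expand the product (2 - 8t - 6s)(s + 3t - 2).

(2 - 8t - 6s)(s + 3t - 2)
= 2s + 6t - 4 - 8st - 24t^2 + 16t - 6s^2 - 18st + 12s    [distributive law]
= 14s + 22t - 4 - 26st - 24t^2 - 6s^2    [combine like terms]

14s + 22t - 4 - 26st - 24t^2 - 6s^2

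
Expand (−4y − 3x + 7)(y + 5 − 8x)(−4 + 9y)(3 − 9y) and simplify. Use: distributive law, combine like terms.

(−4y − 3x + 7)(y + 5 − 8x)(−4 + 9y)(3 − 9y)
= (−4y^2 − 20y + 32xy − 3xy − 15x + 24x^2 + 7y + 35 − 56x)(−4 + 9y)(3 − 9y)    [distributive law]
= (−4y^2 − 13y + 29xy − 71x + 24x^2 + 35)(−4 + 9y)(3 − 9y)    [combine like terms]
= (16y^2 − 36y^3 + 52y − 117y^2 − 116xy + 261xy^2 + 284x − 639xy − 96x^2 + 216x^2y − 140 + 315y)(3 − 9y)    [distributive law]
= (−101y^2 − 36y^3 + 367y − 755xy + 261xy^2 + 284x − 96x^2 + 216x^2y − 140)(3 − 9y)    [combine like terms]
= −303y^2 + 909y^3 − 108y^3 + 324y^4 + 1101y − 3303y^2 − 2265xy + 6795xy^2 + 783xy^2 − 2349xy^3 + 852x − 2556xy − 288x^2 + 864x^2y + 648x^2y − 1944x^2y^2 − 420 + 1260y    [distributive law]
= −3606y^2 + 801y^3 + 324y^4 + 2361y − 4821xy + 7578xy^2 − 2349xy^3 + 852x − 288x^2 + 1512x^2y − 1944x^2y^2 − 420    [combine like terms]

−3606y^2 + 801y^3 + 324y^4 + 2361y − 4821xy + 7578xy^2 − 2349xy^3 + 852x − 288x^2 + 1512x^2y − 1944x^2y^2 − 420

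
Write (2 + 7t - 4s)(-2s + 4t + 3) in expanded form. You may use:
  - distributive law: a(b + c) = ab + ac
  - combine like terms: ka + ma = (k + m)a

-16s + 29t + 6 - 30st + 28t^2 + 8s^2

(2 + 7t - 4s)(-2s + 4t + 3)
= -4s + 8t + 6 - 14st + 28t^2 + 21t + 8s^2 - 16st - 12s    [distributive law]
= -16s + 29t + 6 - 30st + 28t^2 + 8s^2    [combine like terms]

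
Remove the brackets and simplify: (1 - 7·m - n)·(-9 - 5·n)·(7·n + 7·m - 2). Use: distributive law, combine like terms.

(1 - 7·m - n)·(-9 - 5·n)·(7·n + 7·m - 2)
= (-9 - 5·n + 63·m + 35·m·n + 9·n + 5·n^2)·(7·n + 7·m - 2)    [distributive law]
= (-9 + 4·n + 63·m + 35·m·n + 5·n^2)·(7·n + 7·m - 2)    [combine like terms]
= -63·n - 63·m + 18 + 28·n^2 + 28·m·n - 8·n + 441·m·n + 441·m^2 - 126·m + 245·m·n^2 + 245·m^2·n - 70·m·n + 35·n^3 + 35·m·n^2 - 10·n^2    [distributive law]
= -71·n - 189·m + 18 + 18·n^2 + 399·m·n + 441·m^2 + 280·m·n^2 + 245·m^2·n + 35·n^3    [combine like terms]

-71·n - 189·m + 18 + 18·n^2 + 399·m·n + 441·m^2 + 280·m·n^2 + 245·m^2·n + 35·n^3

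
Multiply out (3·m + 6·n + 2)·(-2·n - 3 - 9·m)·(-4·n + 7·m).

(3·m + 6·n + 2)·(-2·n - 3 - 9·m)·(-4·n + 7·m)
= (-6·m·n - 9·m - 27·m^2 - 12·n^2 - 18·n - 54·m·n - 4·n - 6 - 18·m)·(-4·n + 7·m)    [distributive law]
= (-60·m·n - 27·m - 27·m^2 - 12·n^2 - 22·n - 6)·(-4·n + 7·m)    [combine like terms]
= 240·m·n^2 - 420·m^2·n + 108·m·n - 189·m^2 + 108·m^2·n - 189·m^3 + 48·n^3 - 84·m·n^2 + 88·n^2 - 154·m·n + 24·n - 42·m    [distributive law]
= 156·m·n^2 - 312·m^2·n - 46·m·n - 189·m^2 - 189·m^3 + 48·n^3 + 88·n^2 + 24·n - 42·m    [combine like terms]

156·m·n^2 - 312·m^2·n - 46·m·n - 189·m^2 - 189·m^3 + 48·n^3 + 88·n^2 + 24·n - 42·m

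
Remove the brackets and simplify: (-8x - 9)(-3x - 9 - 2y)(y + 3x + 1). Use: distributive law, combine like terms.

72x²y + 72x³ + 321x² + 169xy + 342x + 16xy² + 99y + 81 + 18y²

(-8x - 9)(-3x - 9 - 2y)(y + 3x + 1)
= (24x² + 72x + 16xy + 27x + 81 + 18y)(y + 3x + 1)    [distributive law]
= (24x² + 99x + 16xy + 81 + 18y)(y + 3x + 1)    [combine like terms]
= 24x²y + 72x³ + 24x² + 99xy + 297x² + 99x + 16xy² + 48x²y + 16xy + 81y + 243x + 81 + 18y² + 54xy + 18y    [distributive law]
= 72x²y + 72x³ + 321x² + 169xy + 342x + 16xy² + 99y + 81 + 18y²    [combine like terms]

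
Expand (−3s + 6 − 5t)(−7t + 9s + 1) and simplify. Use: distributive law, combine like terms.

−24st − 27s^2 + 51s − 47t + 6 + 35t^2

(−3s + 6 − 5t)(−7t + 9s + 1)
= 21st − 27s^2 − 3s − 42t + 54s + 6 + 35t^2 − 45st − 5t    [distributive law]
= −24st − 27s^2 + 51s − 47t + 6 + 35t^2    [combine like terms]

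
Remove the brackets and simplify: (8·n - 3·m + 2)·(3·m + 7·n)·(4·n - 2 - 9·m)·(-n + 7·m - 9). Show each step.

2060·m·n³ - 3381·m²·n² + 4144·m·n² - 153·m²·n + 788·m·n - 522·m³·n - 224·n⁴ - 1960·n³ + 532·n² - 981·m³ + 240·m² + 567·m⁴ + 108·m + 252·n

(8·n - 3·m + 2)·(3·m + 7·n)·(4·n - 2 - 9·m)·(-n + 7·m - 9)
= (24·m·n + 56·n² - 9·m² - 21·m·n + 6·m + 14·n)·(4·n - 2 - 9·m)·(-n + 7·m - 9)    [distributive law]
= (3·m·n + 56·n² - 9·m² + 6·m + 14·n)·(4·n - 2 - 9·m)·(-n + 7·m - 9)    [combine like terms]
= (12·m·n² - 6·m·n - 27·m²·n + 224·n³ - 112·n² - 504·m·n² - 36·m²·n + 18·m² + 81·m³ + 24·m·n - 12·m - 54·m² + 56·n² - 28·n - 126·m·n)·(-n + 7·m - 9)    [distributive law]
= (-492·m·n² - 108·m·n - 63·m²·n + 224·n³ - 56·n² - 36·m² + 81·m³ - 12·m - 28·n)·(-n + 7·m - 9)    [combine like terms]
= 492·m·n³ - 3444·m²·n² + 4428·m·n² + 108·m·n² - 756·m²·n + 972·m·n + 63·m²·n² - 441·m³·n + 567·m²·n - 224·n⁴ + 1568·m·n³ - 2016·n³ + 56·n³ - 392·m·n² + 504·n² + 36·m²·n - 252·m³ + 324·m² - 81·m³·n + 567·m⁴ - 729·m³ + 12·m·n - 84·m² + 108·m + 28·n² - 196·m·n + 252·n    [distributive law]
= 2060·m·n³ - 3381·m²·n² + 4144·m·n² - 153·m²·n + 788·m·n - 522·m³·n - 224·n⁴ - 1960·n³ + 532·n² - 981·m³ + 240·m² + 567·m⁴ + 108·m + 252·n    [combine like terms]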